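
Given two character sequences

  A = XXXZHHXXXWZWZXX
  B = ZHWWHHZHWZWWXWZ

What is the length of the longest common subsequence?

7

Taking Z at A[4]=B[1], then H at A[5]=B[6], then H at A[6]=B[8], then W at A[10]=B[9], then Z at A[11]=B[10], then W at A[12]=B[14], then Z at A[13]=B[15] gives a common subsequence of length 7, and the DP table's final entry dp[15][15] is also 7, so no common subsequence is longer.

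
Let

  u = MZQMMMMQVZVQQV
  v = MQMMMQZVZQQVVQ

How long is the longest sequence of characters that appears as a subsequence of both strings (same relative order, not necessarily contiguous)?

One common subsequence of length 11: M at u[1]=v[1]; then Q at u[3]=v[2]; then M at u[5]=v[3]; then M at u[6]=v[4]; then M at u[7]=v[5]; then Q at u[8]=v[6]; then V at u[9]=v[8]; then Z at u[10]=v[9]; then Q at u[12]=v[10]; then Q at u[13]=v[11]; then V at u[14]=v[13]. Since dp[14][14] = 11, nothing longer is possible.

11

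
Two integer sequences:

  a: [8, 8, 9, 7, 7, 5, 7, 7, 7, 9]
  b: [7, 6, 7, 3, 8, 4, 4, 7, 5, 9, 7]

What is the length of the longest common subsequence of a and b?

4

Let dp[i][j] be the LCS length of the first i values of a and the first j values of b. dp[i][j] = dp[i-1][j-1]+1 when the i-th and j-th values match, else max(dp[i-1][j], dp[i][j-1]).
    ·  7  6  7  3  8  4  4  7  5  9  7
 ·  0  0  0  0  0  0  0  0  0  0  0  0
 8  0  0  0  0  0  1  1  1  1  1  1  1
 8  0  0  0  0  0  1  1  1  1  1  1  1
 9  0  0  0  0  0  1  1  1  1  1  2  2
 7  0  1  1  1  1  1  1  1  2  2  2  3
 7  0  1  1  2  2  2  2  2  2  2  2  3
 5  0  1  1  2  2  2  2  2  2  3  3  3
 7  0  1  1  2  2  2  2  2  3  3  3  4
 7  0  1  1  2  2  2  2  2  3  3  3  4
 7  0  1  1  2  2  2  2  2  3  3  3  4
 9  0  1  1  2  2  2  2  2  3  3  4  4
dp[10][11] = 4. One LCS (by backtracking along matches): 8, 7, 5, 7.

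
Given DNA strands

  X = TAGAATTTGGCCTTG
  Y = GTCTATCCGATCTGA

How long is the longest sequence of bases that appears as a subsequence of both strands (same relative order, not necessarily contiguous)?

9

Taking G (X #3, Y #1) → T (X #6, Y #2) → T (X #7, Y #4) → T (X #8, Y #6) → C (X #11, Y #7) → C (X #12, Y #8) → T (X #13, Y #11) → T (X #14, Y #13) → G (X #15, Y #14) gives a common subsequence of length 9. Since dp[15][15] = 9, nothing longer is possible.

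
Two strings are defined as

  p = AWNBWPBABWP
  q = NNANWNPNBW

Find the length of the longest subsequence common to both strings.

6

One common subsequence of length 6: A (p #1, q #3), then W (p #2, q #5), then N (p #3, q #6), then P (p #6, q #7), then B (p #9, q #9), then W (p #10, q #10). The LCS DP gives dp[11][10] = 6, so this is optimal.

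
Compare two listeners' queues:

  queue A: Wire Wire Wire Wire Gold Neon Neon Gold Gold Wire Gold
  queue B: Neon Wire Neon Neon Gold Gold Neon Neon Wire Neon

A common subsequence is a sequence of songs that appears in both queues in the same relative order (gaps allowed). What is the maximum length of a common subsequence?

6

Match Wire (queue A #4, queue B #2), then Neon (queue A #6, queue B #3), then Neon (queue A #7, queue B #4), then Gold (queue A #8, queue B #5), then Gold (queue A #9, queue B #6), then Wire (queue A #10, queue B #9) — 6 songs in the same relative order in both. The LCS DP gives dp[11][10] = 6, so this is optimal.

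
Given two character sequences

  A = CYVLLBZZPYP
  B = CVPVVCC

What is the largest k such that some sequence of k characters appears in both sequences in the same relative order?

Let dp[i][j] be the LCS length of the first i characters of A and the first j characters of B. dp[i][j] = dp[i-1][j-1]+1 when the i-th and j-th characters match, else max(dp[i-1][j], dp[i][j-1]).
    ·  C  V  P  V  V  C  C
 ·  0  0  0  0  0  0  0  0
 C  0  1  1  1  1  1  1  1
 Y  0  1  1  1  1  1  1  1
 V  0  1  2  2  2  2  2  2
 L  0  1  2  2  2  2  2  2
 L  0  1  2  2  2  2  2  2
 B  0  1  2  2  2  2  2  2
 Z  0  1  2  2  2  2  2  2
 Z  0  1  2  2  2  2  2  2
 P  0  1  2  3  3  3  3  3
 Y  0  1  2  3  3  3  3  3
 P  0  1  2  3  3  3  3  3
dp[11][7] = 3. One LCS (by backtracking along matches): CVP.

3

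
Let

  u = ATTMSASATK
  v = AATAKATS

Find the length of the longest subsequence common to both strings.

5

Let dp[i][j] be the LCS length of the first i characters of u and the first j characters of v. dp[i][j] = dp[i-1][j-1]+1 when the i-th and j-th characters match, else max(dp[i-1][j], dp[i][j-1]).
    ·  A  A  T  A  K  A  T  S
 ·  0  0  0  0  0  0  0  0  0
 A  0  1  1  1  1  1  1  1  1
 T  0  1  1  2  2  2  2  2  2
 T  0  1  1  2  2  2  2  3  3
 M  0  1  1  2  2  2  2  3  3
 S  0  1  1  2  2  2  2  3  4
 A  0  1  2  2  3  3  3  3  4
 S  0  1  2  2  3  3  3  3  4
 A  0  1  2  2  3  3  4  4  4
 T  0  1  2  3  3  3  4  5  5
 K  0  1  2  3  3  4  4  5  5
dp[10][8] = 5. One LCS (by backtracking along matches): ATAAT.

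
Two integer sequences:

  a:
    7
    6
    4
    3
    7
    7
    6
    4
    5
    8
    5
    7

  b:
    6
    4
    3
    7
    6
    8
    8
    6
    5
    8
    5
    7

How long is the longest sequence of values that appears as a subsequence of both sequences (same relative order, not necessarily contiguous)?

9

Let dp[i][j] be the LCS length of the first i values of a and the first j values of b. dp[i][j] = dp[i-1][j-1]+1 when the i-th and j-th values match, else max(dp[i-1][j], dp[i][j-1]).
    ·  6  4  3  7  6  8  8  6  5  8  5  7
 ·  0  0  0  0  0  0  0  0  0  0  0  0  0
 7  0  0  0  0  1  1  1  1  1  1  1  1  1
 6  0  1  1  1  1  2  2  2  2  2  2  2  2
 4  0  1  2  2  2  2  2  2  2  2  2  2  2
 3  0  1  2  3  3  3  3  3  3  3  3  3  3
 7  0  1  2  3  4  4  4  4  4  4  4  4  4
 7  0  1  2  3  4  4  4  4  4  4  4  4  5
 6  0  1  2  3  4  5  5  5  5  5  5  5  5
 4  0  1  2  3  4  5  5  5  5  5  5  5  5
 5  0  1  2  3  4  5  5  5  5  6  6  6  6
 8  0  1  2  3  4  5  6  6  6  6  7  7  7
 5  0  1  2  3  4  5  6  6  6  7  7  8  8
 7  0  1  2  3  4  5  6  6  6  7  7  8  9
dp[12][12] = 9. One LCS (by backtracking along matches): 6, 4, 3, 7, 6, 5, 8, 5, 7.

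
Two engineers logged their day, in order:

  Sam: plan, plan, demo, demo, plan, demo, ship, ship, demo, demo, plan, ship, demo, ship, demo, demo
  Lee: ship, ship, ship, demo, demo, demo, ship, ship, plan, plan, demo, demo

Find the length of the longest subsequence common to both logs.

One common subsequence of length 8: demo [3,4]; then demo [4,5]; then demo [6,6]; then ship [7,7]; then ship [8,8]; then plan [11,10]; then demo [15,11]; then demo [16,12]. Since dp[16][12] = 8, nothing longer is possible.

8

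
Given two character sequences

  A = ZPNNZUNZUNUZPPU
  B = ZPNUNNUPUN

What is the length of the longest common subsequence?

9

Pick Z at A[1]=B[1], then P at A[2]=B[2], then N at A[4]=B[3], then U at A[6]=B[4], then N at A[7]=B[5], then N at A[10]=B[6], then U at A[11]=B[7], then P at A[14]=B[8], then U at A[15]=B[9]; all 9 characters appear in both, in order. The LCS DP gives dp[15][10] = 9, so this is optimal.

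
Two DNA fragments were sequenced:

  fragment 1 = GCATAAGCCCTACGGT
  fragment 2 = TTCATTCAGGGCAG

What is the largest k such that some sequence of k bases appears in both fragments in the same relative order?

Taking C (fragment 1 #2, fragment 2 #3), A (fragment 1 #3, fragment 2 #4), T (fragment 1 #4, fragment 2 #6), A (fragment 1 #5, fragment 2 #8), G (fragment 1 #7, fragment 2 #11), C (fragment 1 #10, fragment 2 #12), A (fragment 1 #12, fragment 2 #13), G (fragment 1 #15, fragment 2 #14) gives a common subsequence of length 8. dp[16][14] = 8 confirms this is the maximum.

8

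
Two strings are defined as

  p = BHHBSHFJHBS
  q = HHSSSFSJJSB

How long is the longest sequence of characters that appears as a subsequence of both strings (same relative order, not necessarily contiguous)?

6

Let dp[i][j] be the LCS length of the first i characters of p and the first j characters of q. dp[i][j] = dp[i-1][j-1]+1 when the i-th and j-th characters match, else max(dp[i-1][j], dp[i][j-1]).
    ·  H  H  S  S  S  F  S  J  J  S  B
 ·  0  0  0  0  0  0  0  0  0  0  0  0
 B  0  0  0  0  0  0  0  0  0  0  0  1
 H  0  1  1  1  1  1  1  1  1  1  1  1
 H  0  1  2  2  2  2  2  2  2  2  2  2
 B  0  1  2  2  2  2  2  2  2  2  2  3
 S  0  1  2  3  3  3  3  3  3  3  3  3
 H  0  1  2  3  3  3  3  3  3  3  3  3
 F  0  1  2  3  3  3  4  4  4  4  4  4
 J  0  1  2  3  3  3  4  4  5  5  5  5
 H  0  1  2  3  3  3  4  4  5  5  5  5
 B  0  1  2  3  3  3  4  4  5  5  5  6
 S  0  1  2  3  4  4  4  5  5  5  6  6
dp[11][11] = 6. One LCS (by backtracking along matches): HHSFJB.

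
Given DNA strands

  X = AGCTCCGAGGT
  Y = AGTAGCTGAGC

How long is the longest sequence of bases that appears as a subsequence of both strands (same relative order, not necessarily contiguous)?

7

Match A [1,4] → G [2,5] → C [3,6] → T [4,7] → G [7,8] → A [8,9] → G [9,10] — 7 bases in the same relative order in both, and the DP table's final entry dp[11][11] is also 7, so no common subsequence is longer.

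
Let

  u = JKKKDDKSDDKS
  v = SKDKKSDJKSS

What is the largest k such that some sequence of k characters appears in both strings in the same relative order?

One common subsequence of length 7: K at u[2]=v[2] → K at u[3]=v[4] → K at u[4]=v[5] → D at u[5]=v[7] → K at u[7]=v[9] → S at u[8]=v[10] → S at u[12]=v[11], and the DP table's final entry dp[12][11] is also 7, so no common subsequence is longer.

7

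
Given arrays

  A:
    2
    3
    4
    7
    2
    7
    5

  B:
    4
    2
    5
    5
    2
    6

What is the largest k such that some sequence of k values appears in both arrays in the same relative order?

One common subsequence of length 3: 4 (A #3, B #1) → 2 (A #5, B #2) → 5 (A #7, B #4). Since dp[7][6] = 3, nothing longer is possible.

3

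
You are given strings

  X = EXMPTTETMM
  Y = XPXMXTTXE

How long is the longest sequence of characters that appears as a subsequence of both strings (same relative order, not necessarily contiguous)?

Pick X [2,3], then M [3,4], then T [5,6], then T [6,7], then E [7,9]; all 5 characters appear in both, in order. dp[10][9] = 5 confirms this is the maximum.

5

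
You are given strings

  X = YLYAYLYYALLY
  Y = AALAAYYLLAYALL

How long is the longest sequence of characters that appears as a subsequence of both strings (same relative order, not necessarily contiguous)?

One common subsequence of length 8: L (X #2, Y #3); then Y (X #3, Y #6); then Y (X #5, Y #7); then L (X #6, Y #9); then Y (X #8, Y #11); then A (X #9, Y #12); then L (X #10, Y #13); then L (X #11, Y #14). Since dp[12][14] = 8, nothing longer is possible.

8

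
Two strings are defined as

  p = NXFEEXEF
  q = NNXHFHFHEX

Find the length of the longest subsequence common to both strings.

5

One common subsequence of length 5: N at p[1]=q[2] → X at p[2]=q[3] → F at p[3]=q[7] → E at p[5]=q[9] → X at p[6]=q[10], and the DP table's final entry dp[8][10] is also 5, so no common subsequence is longer.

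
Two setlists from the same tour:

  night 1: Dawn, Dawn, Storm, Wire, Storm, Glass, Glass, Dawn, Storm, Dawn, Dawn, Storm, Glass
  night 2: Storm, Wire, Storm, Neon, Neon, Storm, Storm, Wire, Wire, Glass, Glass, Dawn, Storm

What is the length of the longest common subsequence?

Pick Storm [3,1], then Wire [4,2], then Storm [5,7], then Glass [6,10], then Glass [7,11], then Dawn [11,12], then Storm [12,13]; all 7 songs appear in both, in order. dp[13][13] = 7 confirms this is the maximum.

7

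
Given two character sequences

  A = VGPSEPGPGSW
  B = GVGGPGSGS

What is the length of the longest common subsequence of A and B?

6

Let dp[i][j] be the LCS length of the first i characters of A and the first j characters of B. dp[i][j] = dp[i-1][j-1]+1 when the i-th and j-th characters match, else max(dp[i-1][j], dp[i][j-1]).
    ·  G  V  G  G  P  G  S  G  S
 ·  0  0  0  0  0  0  0  0  0  0
 V  0  0  1  1  1  1  1  1  1  1
 G  0  1  1  2  2  2  2  2  2  2
 P  0  1  1  2  2  3  3  3  3  3
 S  0  1  1  2  2  3  3  4  4  4
 E  0  1  1  2  2  3  3  4  4  4
 P  0  1  1  2  2  3  3  4  4  4
 G  0  1  1  2  3  3  4  4  5  5
 P  0  1  1  2  3  4  4  4  5  5
 G  0  1  1  2  3  4  5  5  5  5
 S  0  1  1  2  3  4  5  6  6  6
 W  0  1  1  2  3  4  5  6  6  6
dp[11][9] = 6. One LCS (by backtracking along matches): VGPSGS.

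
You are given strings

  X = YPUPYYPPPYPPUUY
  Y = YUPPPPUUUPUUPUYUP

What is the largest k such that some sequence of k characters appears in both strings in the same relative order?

10

Match Y (X #1, Y #1) → U (X #3, Y #2) → P (X #4, Y #3) → P (X #7, Y #4) → P (X #8, Y #5) → P (X #9, Y #6) → P (X #11, Y #10) → P (X #12, Y #13) → U (X #13, Y #14) → U (X #14, Y #16) — 10 characters in the same relative order in both. The LCS DP gives dp[15][17] = 10, so this is optimal.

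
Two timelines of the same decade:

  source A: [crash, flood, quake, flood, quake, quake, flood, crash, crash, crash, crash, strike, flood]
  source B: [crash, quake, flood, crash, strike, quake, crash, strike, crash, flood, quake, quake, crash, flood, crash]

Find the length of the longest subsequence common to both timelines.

Match crash at source A[1]=source B[1]; then flood at source A[2]=source B[3]; then quake at source A[3]=source B[6]; then flood at source A[4]=source B[10]; then quake at source A[5]=source B[11]; then quake at source A[6]=source B[12]; then flood at source A[7]=source B[14]; then crash at source A[11]=source B[15] — 8 events in the same relative order in both. Since dp[13][15] = 8, nothing longer is possible.

8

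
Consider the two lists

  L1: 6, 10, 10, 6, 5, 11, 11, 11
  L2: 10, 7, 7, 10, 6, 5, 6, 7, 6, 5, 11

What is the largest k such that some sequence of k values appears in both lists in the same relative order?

Let dp[i][j] be the LCS length of the first i values of L1 and the first j values of L2. dp[i][j] = dp[i-1][j-1]+1 when the i-th and j-th values match, else max(dp[i-1][j], dp[i][j-1]).
    · 10  7  7 10  6  5  6  7  6  5 11
 ·  0  0  0  0  0  0  0  0  0  0  0  0
 6  0  0  0  0  0  1  1  1  1  1  1  1
10  0  1  1  1  1  1  1  1  1  1  1  1
10  0  1  1  1  2  2  2  2  2  2  2  2
 6  0  1  1  1  2  3  3  3  3  3  3  3
 5  0  1  1  1  2  3  4  4  4  4  4  4
11  0  1  1  1  2  3  4  4  4  4  4  5
11  0  1  1  1  2  3  4  4  4  4  4  5
11  0  1  1  1  2  3  4  4  4  4  4  5
dp[8][11] = 5. One LCS (by backtracking along matches): 10, 10, 6, 5, 11.

5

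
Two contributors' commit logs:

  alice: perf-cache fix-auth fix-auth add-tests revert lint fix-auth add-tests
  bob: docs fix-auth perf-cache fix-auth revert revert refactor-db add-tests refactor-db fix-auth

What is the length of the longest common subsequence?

4

Match perf-cache at alice[1]=bob[3]; then fix-auth at alice[2]=bob[4]; then add-tests at alice[4]=bob[8]; then fix-auth at alice[7]=bob[10] — 4 commits in the same relative order in both, and the DP table's final entry dp[8][10] is also 4, so no common subsequence is longer.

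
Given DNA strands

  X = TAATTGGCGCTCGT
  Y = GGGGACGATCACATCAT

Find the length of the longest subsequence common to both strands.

8

One common subsequence of length 8: A [2,5] → A [3,8] → T [5,9] → C [8,10] → C [10,12] → T [11,14] → C [12,15] → T [14,17]. Since dp[14][17] = 8, nothing longer is possible.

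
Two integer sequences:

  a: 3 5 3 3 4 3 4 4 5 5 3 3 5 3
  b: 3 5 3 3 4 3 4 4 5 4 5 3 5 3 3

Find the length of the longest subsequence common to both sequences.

Match 3 at a[1]=b[1] → 5 at a[2]=b[2] → 3 at a[3]=b[3] → 3 at a[4]=b[4] → 4 at a[5]=b[5] → 3 at a[6]=b[6] → 4 at a[7]=b[7] → 4 at a[8]=b[8] → 5 at a[9]=b[9] → 5 at a[10]=b[11] → 3 at a[11]=b[12] → 3 at a[12]=b[14] → 3 at a[14]=b[15] — 13 values in the same relative order in both. dp[14][15] = 13 confirms this is the maximum.

13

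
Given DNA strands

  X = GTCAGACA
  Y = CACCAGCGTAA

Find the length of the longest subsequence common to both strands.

5

Let dp[i][j] be the LCS length of the first i bases of X and the first j bases of Y. dp[i][j] = dp[i-1][j-1]+1 when the i-th and j-th bases match, else max(dp[i-1][j], dp[i][j-1]).
    ·  C  A  C  C  A  G  C  G  T  A  A
 ·  0  0  0  0  0  0  0  0  0  0  0  0
 G  0  0  0  0  0  0  1  1  1  1  1  1
 T  0  0  0  0  0  0  1  1  1  2  2  2
 C  0  1  1  1  1  1  1  2  2  2  2  2
 A  0  1  2  2  2  2  2  2  2  2  3  3
 G  0  1  2  2  2  2  3  3  3  3  3  3
 A  0  1  2  2  2  3  3  3  3  3  4  4
 C  0  1  2  3  3  3  3  4  4  4  4  4
 A  0  1  2  3  3  4  4  4  4  4  5  5
dp[8][11] = 5. One LCS (by backtracking along matches): GCGAA.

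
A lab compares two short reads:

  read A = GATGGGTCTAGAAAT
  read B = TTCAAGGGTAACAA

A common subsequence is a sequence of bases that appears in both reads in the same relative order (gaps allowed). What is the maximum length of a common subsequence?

9

One common subsequence of length 9: A [2,5], G [4,6], G [5,7], G [6,8], T [9,9], A [10,10], A [12,11], A [13,13], A [14,14], and the DP table's final entry dp[15][14] is also 9, so no common subsequence is longer.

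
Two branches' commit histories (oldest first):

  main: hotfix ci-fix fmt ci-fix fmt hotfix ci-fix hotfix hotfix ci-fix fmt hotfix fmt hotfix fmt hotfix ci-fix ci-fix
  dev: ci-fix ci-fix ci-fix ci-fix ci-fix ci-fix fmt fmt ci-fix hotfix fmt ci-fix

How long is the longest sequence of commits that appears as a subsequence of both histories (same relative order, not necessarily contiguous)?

Match ci-fix [2,3]; then ci-fix [4,4]; then ci-fix [7,5]; then ci-fix [10,6]; then fmt [11,7]; then fmt [13,8]; then hotfix [14,10]; then fmt [15,11]; then ci-fix [18,12] — 9 commits in the same relative order in both. Since dp[18][12] = 9, nothing longer is possible.

9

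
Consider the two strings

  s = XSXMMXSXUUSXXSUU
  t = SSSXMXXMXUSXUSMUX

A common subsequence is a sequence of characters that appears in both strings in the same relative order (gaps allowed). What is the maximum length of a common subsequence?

Pick S at s[2]=t[3] → X at s[3]=t[4] → M at s[4]=t[5] → M at s[5]=t[8] → X at s[6]=t[9] → S at s[7]=t[11] → X at s[8]=t[12] → U at s[9]=t[13] → U at s[10]=t[16] → X at s[13]=t[17]; all 10 characters appear in both, in order. Since dp[16][17] = 10, nothing longer is possible.

10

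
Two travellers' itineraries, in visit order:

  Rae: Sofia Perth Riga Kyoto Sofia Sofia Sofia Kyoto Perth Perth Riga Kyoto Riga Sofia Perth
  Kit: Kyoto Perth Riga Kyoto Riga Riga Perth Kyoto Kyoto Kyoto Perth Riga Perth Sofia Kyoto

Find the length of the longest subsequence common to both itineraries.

One common subsequence of length 7: Perth at Rae[2]=Kit[2]; then Riga at Rae[3]=Kit[6]; then Kyoto at Rae[4]=Kit[9]; then Kyoto at Rae[8]=Kit[10]; then Perth at Rae[9]=Kit[11]; then Perth at Rae[10]=Kit[13]; then Kyoto at Rae[12]=Kit[15]. The LCS DP gives dp[15][15] = 7, so this is optimal.

7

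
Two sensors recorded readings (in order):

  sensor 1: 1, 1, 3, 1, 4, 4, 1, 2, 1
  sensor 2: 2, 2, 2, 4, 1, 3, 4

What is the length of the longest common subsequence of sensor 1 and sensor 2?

Let dp[i][j] be the LCS length of the first i values of sensor 1 and the first j values of sensor 2. dp[i][j] = dp[i-1][j-1]+1 when the i-th and j-th values match, else max(dp[i-1][j], dp[i][j-1]).
    ·  2  2  2  4  1  3  4
 ·  0  0  0  0  0  0  0  0
 1  0  0  0  0  0  1  1  1
 1  0  0  0  0  0  1  1  1
 3  0  0  0  0  0  1  2  2
 1  0  0  0  0  0  1  2  2
 4  0  0  0  0  1  1  2  3
 4  0  0  0  0  1  1  2  3
 1  0  0  0  0  1  2  2  3
 2  0  1  1  1  1  2  2  3
 1  0  1  1  1  1  2  2  3
dp[9][7] = 3. One LCS (by backtracking along matches): 1, 3, 4.

3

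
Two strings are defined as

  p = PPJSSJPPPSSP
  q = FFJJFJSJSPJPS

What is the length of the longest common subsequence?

6

Pick J [3,6], then S [4,7], then S [5,9], then J [6,11], then P [9,12], then S [11,13]; all 6 characters appear in both, in order. Since dp[12][13] = 6, nothing longer is possible.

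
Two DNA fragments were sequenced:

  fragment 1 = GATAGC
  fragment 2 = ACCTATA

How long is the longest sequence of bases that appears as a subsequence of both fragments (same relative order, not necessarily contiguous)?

Match A [2,5]; then T [3,6]; then A [4,7] — 3 bases in the same relative order in both. dp[6][7] = 3 confirms this is the maximum.

3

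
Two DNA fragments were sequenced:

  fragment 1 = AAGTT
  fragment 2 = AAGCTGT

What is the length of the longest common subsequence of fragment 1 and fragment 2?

5

Let dp[i][j] be the LCS length of the first i bases of fragment 1 and the first j bases of fragment 2. dp[i][j] = dp[i-1][j-1]+1 when the i-th and j-th bases match, else max(dp[i-1][j], dp[i][j-1]).
    ·  A  A  G  C  T  G  T
 ·  0  0  0  0  0  0  0  0
 A  0  1  1  1  1  1  1  1
 A  0  1  2  2  2  2  2  2
 G  0  1  2  3  3  3  3  3
 T  0  1  2  3  3  4  4  4
 T  0  1  2  3  3  4  4  5
dp[5][7] = 5. One LCS (by backtracking along matches): AAGTT.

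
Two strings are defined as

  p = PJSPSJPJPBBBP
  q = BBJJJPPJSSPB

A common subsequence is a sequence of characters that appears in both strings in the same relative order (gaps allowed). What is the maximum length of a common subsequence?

Taking P (p #1, q #7) → J (p #2, q #8) → S (p #3, q #9) → S (p #5, q #10) → P (p #9, q #11) → B (p #12, q #12) gives a common subsequence of length 6. Since dp[13][12] = 6, nothing longer is possible.

6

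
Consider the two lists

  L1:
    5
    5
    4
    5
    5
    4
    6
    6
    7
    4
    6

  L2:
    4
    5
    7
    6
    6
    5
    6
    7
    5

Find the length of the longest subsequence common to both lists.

5

Let dp[i][j] be the LCS length of the first i values of L1 and the first j values of L2. dp[i][j] = dp[i-1][j-1]+1 when the i-th and j-th values match, else max(dp[i-1][j], dp[i][j-1]).
    ·  4  5  7  6  6  5  6  7  5
 ·  0  0  0  0  0  0  0  0  0  0
 5  0  0  1  1  1  1  1  1  1  1
 5  0  0  1  1  1  1  2  2  2  2
 4  0  1  1  1  1  1  2  2  2  2
 5  0  1  2  2  2  2  2  2  2  3
 5  0  1  2  2  2  2  3  3  3  3
 4  0  1  2  2  2  2  3  3  3  3
 6  0  1  2  2  3  3  3  4  4  4
 6  0  1  2  2  3  4  4  4  4  4
 7  0  1  2  3  3  4  4  4  5  5
 4  0  1  2  3  3  4  4  4  5  5
 6  0  1  2  3  4  4  4  5  5  5
dp[11][9] = 5. One LCS (by backtracking along matches): 4, 5, 5, 6, 7.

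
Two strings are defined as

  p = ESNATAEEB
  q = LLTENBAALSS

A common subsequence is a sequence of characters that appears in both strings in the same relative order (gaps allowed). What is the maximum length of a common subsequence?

Let dp[i][j] be the LCS length of the first i characters of p and the first j characters of q. dp[i][j] = dp[i-1][j-1]+1 when the i-th and j-th characters match, else max(dp[i-1][j], dp[i][j-1]).
    ·  L  L  T  E  N  B  A  A  L  S  S
 ·  0  0  0  0  0  0  0  0  0  0  0  0
 E  0  0  0  0  1  1  1  1  1  1  1  1
 S  0  0  0  0  1  1  1  1  1  1  2  2
 N  0  0  0  0  1  2  2  2  2  2  2  2
 A  0  0  0  0  1  2  2  3  3  3  3  3
 T  0  0  0  1  1  2  2  3  3  3  3  3
 A  0  0  0  1  1  2  2  3  4  4  4  4
 E  0  0  0  1  2  2  2  3  4  4  4  4
 E  0  0  0  1  2  2  2  3  4  4  4  4
 B  0  0  0  1  2  2  3  3  4  4  4  4
dp[9][11] = 4. One LCS (by backtracking along matches): ENAA.

4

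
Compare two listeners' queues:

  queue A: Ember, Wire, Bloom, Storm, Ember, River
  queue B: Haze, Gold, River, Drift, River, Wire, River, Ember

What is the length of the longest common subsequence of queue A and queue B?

One common subsequence of length 2: Wire at queue A[2]=queue B[6]; then Ember at queue A[5]=queue B[8]. Since dp[6][8] = 2, nothing longer is possible.

2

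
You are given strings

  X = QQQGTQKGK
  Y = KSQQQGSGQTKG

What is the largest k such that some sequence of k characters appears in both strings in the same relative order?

Let dp[i][j] be the LCS length of the first i characters of X and the first j characters of Y. dp[i][j] = dp[i-1][j-1]+1 when the i-th and j-th characters match, else max(dp[i-1][j], dp[i][j-1]).
    ·  K  S  Q  Q  Q  G  S  G  Q  T  K  G
 ·  0  0  0  0  0  0  0  0  0  0  0  0  0
 Q  0  0  0  1  1  1  1  1  1  1  1  1  1
 Q  0  0  0  1  2  2  2  2  2  2  2  2  2
 Q  0  0  0  1  2  3  3  3  3  3  3  3  3
 G  0  0  0  1  2  3  4  4  4  4  4  4  4
 T  0  0  0  1  2  3  4  4  4  4  5  5  5
 Q  0  0  0  1  2  3  4  4  4  5  5  5  5
 K  0  1  1  1  2  3  4  4  4  5  5  6  6
 G  0  1  1  1  2  3  4  4  5  5  5  6  7
 K  0  1  1  1  2  3  4  4  5  5  5  6  7
dp[9][12] = 7. One LCS (by backtracking along matches): QQQGTKG.

7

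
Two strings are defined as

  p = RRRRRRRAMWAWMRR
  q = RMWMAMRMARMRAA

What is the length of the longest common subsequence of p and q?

Match R at p[7]=q[1], M at p[9]=q[2], W at p[10]=q[3], A at p[11]=q[5], M at p[13]=q[8], R at p[14]=q[10], R at p[15]=q[12] — 7 characters in the same relative order in both. dp[15][14] = 7 confirms this is the maximum.

7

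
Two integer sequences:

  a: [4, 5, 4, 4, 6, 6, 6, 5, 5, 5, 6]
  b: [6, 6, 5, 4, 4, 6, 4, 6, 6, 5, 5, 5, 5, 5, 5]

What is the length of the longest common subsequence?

9

Match 5 at a[2]=b[3] → 4 at a[3]=b[4] → 4 at a[4]=b[5] → 6 at a[5]=b[6] → 6 at a[6]=b[8] → 6 at a[7]=b[9] → 5 at a[8]=b[13] → 5 at a[9]=b[14] → 5 at a[10]=b[15] — 9 values in the same relative order in both. Since dp[11][15] = 9, nothing longer is possible.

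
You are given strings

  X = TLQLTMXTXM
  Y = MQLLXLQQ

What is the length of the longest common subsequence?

3

Let dp[i][j] be the LCS length of the first i characters of X and the first j characters of Y. dp[i][j] = dp[i-1][j-1]+1 when the i-th and j-th characters match, else max(dp[i-1][j], dp[i][j-1]).
    ·  M  Q  L  L  X  L  Q  Q
 ·  0  0  0  0  0  0  0  0  0
 T  0  0  0  0  0  0  0  0  0
 L  0  0  0  1  1  1  1  1  1
 Q  0  0  1  1  1  1  1  2  2
 L  0  0  1  2  2  2  2  2  2
 T  0  0  1  2  2  2  2  2  2
 M  0  1  1  2  2  2  2  2  2
 X  0  1  1  2  2  3  3  3  3
 T  0  1  1  2  2  3  3  3  3
 X  0  1  1  2  2  3  3  3  3
 M  0  1  1  2  2  3  3  3  3
dp[10][8] = 3. One LCS (by backtracking along matches): LLX.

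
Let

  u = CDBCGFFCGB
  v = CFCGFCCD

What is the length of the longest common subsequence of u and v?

Let dp[i][j] be the LCS length of the first i characters of u and the first j characters of v. dp[i][j] = dp[i-1][j-1]+1 when the i-th and j-th characters match, else max(dp[i-1][j], dp[i][j-1]).
    ·  C  F  C  G  F  C  C  D
 ·  0  0  0  0  0  0  0  0  0
 C  0  1  1  1  1  1  1  1  1
 D  0  1  1  1  1  1  1  1  2
 B  0  1  1  1  1  1  1  1  2
 C  0  1  1  2  2  2  2  2  2
 G  0  1  1  2  3  3  3  3  3
 F  0  1  2  2  3  4  4  4  4
 F  0  1  2  2  3  4  4  4  4
 C  0  1  2  3  3  4  5  5  5
 G  0  1  2  3  4  4  5  5  5
 B  0  1  2  3  4  4  5  5  5
dp[10][8] = 5. One LCS (by backtracking along matches): CCGFC.

5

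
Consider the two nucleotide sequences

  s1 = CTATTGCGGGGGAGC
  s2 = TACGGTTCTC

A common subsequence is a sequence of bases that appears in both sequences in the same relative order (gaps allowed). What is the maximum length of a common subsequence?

6

Let dp[i][j] be the LCS length of the first i bases of s1 and the first j bases of s2. dp[i][j] = dp[i-1][j-1]+1 when the i-th and j-th bases match, else max(dp[i-1][j], dp[i][j-1]).
    ·  T  A  C  G  G  T  T  C  T  C
 ·  0  0  0  0  0  0  0  0  0  0  0
 C  0  0  0  1  1  1  1  1  1  1  1
 T  0  1  1  1  1  1  2  2  2  2  2
 A  0  1  2  2  2  2  2  2  2  2  2
 T  0  1  2  2  2  2  3  3  3  3  3
 T  0  1  2  2  2  2  3  4  4  4  4
 G  0  1  2  2  3  3  3  4  4  4  4
 C  0  1  2  3  3  3  3  4  5  5  5
 G  0  1  2  3  4  4  4  4  5  5  5
 G  0  1  2  3  4  5  5  5  5  5  5
 G  0  1  2  3  4  5  5  5  5  5  5
 G  0  1  2  3  4  5  5  5  5  5  5
 G  0  1  2  3  4  5  5  5  5  5  5
 A  0  1  2  3  4  5  5  5  5  5  5
 G  0  1  2  3  4  5  5  5  5  5  5
 C  0  1  2  3  4  5  5  5  6  6  6
dp[15][10] = 6. One LCS (by backtracking along matches): TATTCC.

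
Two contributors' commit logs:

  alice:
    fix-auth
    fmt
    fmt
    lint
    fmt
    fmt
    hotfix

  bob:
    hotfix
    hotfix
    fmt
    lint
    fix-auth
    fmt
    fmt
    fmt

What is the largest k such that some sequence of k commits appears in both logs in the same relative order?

4

One common subsequence of length 4: fix-auth [1,5], fmt [3,6], fmt [5,7], fmt [6,8], and the DP table's final entry dp[7][8] is also 4, so no common subsequence is longer.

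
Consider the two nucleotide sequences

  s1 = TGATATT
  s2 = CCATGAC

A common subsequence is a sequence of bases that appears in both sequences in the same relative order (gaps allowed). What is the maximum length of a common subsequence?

3

One common subsequence of length 3: T (s1 #1, s2 #4), then G (s1 #2, s2 #5), then A (s1 #3, s2 #6), and the DP table's final entry dp[7][7] is also 3, so no common subsequence is longer.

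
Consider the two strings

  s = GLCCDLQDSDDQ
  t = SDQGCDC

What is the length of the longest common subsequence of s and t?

Let dp[i][j] be the LCS length of the first i characters of s and the first j characters of t. dp[i][j] = dp[i-1][j-1]+1 when the i-th and j-th characters match, else max(dp[i-1][j], dp[i][j-1]).
    ·  S  D  Q  G  C  D  C
 ·  0  0  0  0  0  0  0  0
 G  0  0  0  0  1  1  1  1
 L  0  0  0  0  1  1  1  1
 C  0  0  0  0  1  2  2  2
 C  0  0  0  0  1  2  2  3
 D  0  0  1  1  1  2  3  3
 L  0  0  1  1  1  2  3  3
 Q  0  0  1  2  2  2  3  3
 D  0  0  1  2  2  2  3  3
 S  0  1  1  2  2  2  3  3
 D  0  1  2  2  2  2  3  3
 D  0  1  2  2  2  2  3  3
 Q  0  1  2  3  3  3  3  3
dp[12][7] = 3. One LCS (by backtracking along matches): GCC.

3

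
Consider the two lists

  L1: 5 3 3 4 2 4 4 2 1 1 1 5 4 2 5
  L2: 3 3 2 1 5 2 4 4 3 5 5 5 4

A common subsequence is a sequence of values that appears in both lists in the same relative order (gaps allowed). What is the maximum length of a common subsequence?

7

Pick 3 [2,1]; then 3 [3,2]; then 2 [5,6]; then 4 [6,7]; then 4 [7,8]; then 5 [12,12]; then 4 [13,13]; all 7 values appear in both, in order. The LCS DP gives dp[15][13] = 7, so this is optimal.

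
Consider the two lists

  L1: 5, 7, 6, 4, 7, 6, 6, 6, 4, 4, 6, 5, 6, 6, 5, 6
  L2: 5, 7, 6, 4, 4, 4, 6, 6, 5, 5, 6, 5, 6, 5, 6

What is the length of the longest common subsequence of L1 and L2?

Pick 5 at L1[1]=L2[1], then 7 at L1[2]=L2[2], then 6 at L1[3]=L2[3], then 4 at L1[4]=L2[4], then 4 at L1[9]=L2[5], then 4 at L1[10]=L2[6], then 6 at L1[11]=L2[8], then 5 at L1[12]=L2[10], then 6 at L1[13]=L2[11], then 6 at L1[14]=L2[13], then 5 at L1[15]=L2[14], then 6 at L1[16]=L2[15]; all 12 values appear in both, in order. The LCS DP gives dp[16][15] = 12, so this is optimal.

12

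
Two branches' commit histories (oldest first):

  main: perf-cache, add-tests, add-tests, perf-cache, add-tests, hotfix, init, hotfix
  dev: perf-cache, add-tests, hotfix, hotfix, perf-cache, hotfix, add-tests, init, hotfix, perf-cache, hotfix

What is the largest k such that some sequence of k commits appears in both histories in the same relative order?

6

Match perf-cache (main #1, dev #1), then add-tests (main #2, dev #2), then perf-cache (main #4, dev #5), then add-tests (main #5, dev #7), then hotfix (main #6, dev #9), then hotfix (main #8, dev #11) — 6 commits in the same relative order in both. Since dp[8][11] = 6, nothing longer is possible.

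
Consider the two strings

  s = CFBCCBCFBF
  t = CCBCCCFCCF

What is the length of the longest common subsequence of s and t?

7

Taking C [1,2]; then B [3,3]; then C [4,4]; then C [5,5]; then C [7,6]; then F [8,7]; then F [10,10] gives a common subsequence of length 7. dp[10][10] = 7 confirms this is the maximum.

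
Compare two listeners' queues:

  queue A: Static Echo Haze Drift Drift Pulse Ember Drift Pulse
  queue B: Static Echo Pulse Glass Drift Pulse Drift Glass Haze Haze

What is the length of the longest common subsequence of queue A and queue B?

Match Static [1,1] → Echo [2,2] → Drift [5,5] → Pulse [6,6] → Drift [8,7] — 5 songs in the same relative order in both. dp[9][10] = 5 confirms this is the maximum.

5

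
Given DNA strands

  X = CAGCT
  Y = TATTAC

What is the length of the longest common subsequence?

Match A (X #2, Y #5), C (X #4, Y #6) — 2 bases in the same relative order in both, and the DP table's final entry dp[5][6] is also 2, so no common subsequence is longer.

2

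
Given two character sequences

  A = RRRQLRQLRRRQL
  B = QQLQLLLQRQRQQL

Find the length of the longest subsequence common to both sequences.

One common subsequence of length 8: Q (A #4, B #2), L (A #5, B #3), Q (A #7, B #4), L (A #8, B #7), R (A #9, B #9), R (A #10, B #11), Q (A #12, B #13), L (A #13, B #14), and the DP table's final entry dp[13][14] is also 8, so no common subsequence is longer.

8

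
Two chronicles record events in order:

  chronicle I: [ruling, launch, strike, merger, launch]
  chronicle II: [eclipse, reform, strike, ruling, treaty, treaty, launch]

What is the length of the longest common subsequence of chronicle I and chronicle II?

2

Match ruling (chronicle I #1, chronicle II #4), launch (chronicle I #5, chronicle II #7) — 2 events in the same relative order in both. The LCS DP gives dp[5][7] = 2, so this is optimal.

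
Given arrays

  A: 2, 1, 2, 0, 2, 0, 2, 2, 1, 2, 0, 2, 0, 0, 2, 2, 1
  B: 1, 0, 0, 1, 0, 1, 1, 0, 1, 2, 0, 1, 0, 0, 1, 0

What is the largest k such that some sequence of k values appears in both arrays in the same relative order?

One common subsequence of length 9: 1 [2,4], 0 [4,5], 0 [6,8], 1 [9,9], 2 [10,10], 0 [11,11], 0 [13,13], 0 [14,14], 1 [17,15], and the DP table's final entry dp[17][16] is also 9, so no common subsequence is longer.

9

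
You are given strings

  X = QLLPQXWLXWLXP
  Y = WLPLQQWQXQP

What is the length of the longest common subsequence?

6

Taking L at X[2]=Y[2], then L at X[3]=Y[4], then Q at X[5]=Y[6], then W at X[7]=Y[7], then X at X[9]=Y[9], then P at X[13]=Y[11] gives a common subsequence of length 6. The LCS DP gives dp[13][11] = 6, so this is optimal.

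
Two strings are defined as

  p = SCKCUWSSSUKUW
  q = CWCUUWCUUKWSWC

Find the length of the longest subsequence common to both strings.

Taking C (p #2, q #1), then C (p #4, q #3), then U (p #5, q #5), then W (p #6, q #6), then U (p #10, q #9), then K (p #11, q #10), then W (p #13, q #13) gives a common subsequence of length 7. dp[13][14] = 7 confirms this is the maximum.

7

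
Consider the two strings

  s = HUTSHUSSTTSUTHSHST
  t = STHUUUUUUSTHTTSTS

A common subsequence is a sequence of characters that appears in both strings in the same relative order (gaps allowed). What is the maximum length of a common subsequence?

Taking H at s[1]=t[3]; then U at s[2]=t[9]; then T at s[3]=t[11]; then H at s[5]=t[12]; then T at s[9]=t[13]; then T at s[10]=t[14]; then S at s[11]=t[15]; then T at s[13]=t[16]; then S at s[17]=t[17] gives a common subsequence of length 9. Since dp[18][17] = 9, nothing longer is possible.

9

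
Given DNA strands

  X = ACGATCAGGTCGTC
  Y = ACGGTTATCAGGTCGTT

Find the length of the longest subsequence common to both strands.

13

Taking A at X[1]=Y[1]; then C at X[2]=Y[2]; then G at X[3]=Y[4]; then A at X[4]=Y[7]; then T at X[5]=Y[8]; then C at X[6]=Y[9]; then A at X[7]=Y[10]; then G at X[8]=Y[11]; then G at X[9]=Y[12]; then T at X[10]=Y[13]; then C at X[11]=Y[14]; then G at X[12]=Y[15]; then T at X[13]=Y[17] gives a common subsequence of length 13. Since dp[14][17] = 13, nothing longer is possible.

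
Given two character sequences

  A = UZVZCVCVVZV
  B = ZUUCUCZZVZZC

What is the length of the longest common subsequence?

5

Taking U [1,5], then Z [2,8], then V [3,9], then Z [4,11], then C [7,12] gives a common subsequence of length 5. The LCS DP gives dp[11][12] = 5, so this is optimal.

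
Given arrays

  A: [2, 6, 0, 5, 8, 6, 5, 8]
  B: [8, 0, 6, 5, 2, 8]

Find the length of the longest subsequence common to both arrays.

One common subsequence of length 4: 0 at A[3]=B[2], 6 at A[6]=B[3], 5 at A[7]=B[4], 8 at A[8]=B[6]. Since dp[8][6] = 4, nothing longer is possible.

4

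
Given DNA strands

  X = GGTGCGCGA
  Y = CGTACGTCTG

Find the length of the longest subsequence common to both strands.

One common subsequence of length 6: G at X[2]=Y[2], then T at X[3]=Y[3], then C at X[5]=Y[5], then G at X[6]=Y[6], then C at X[7]=Y[8], then G at X[8]=Y[10]. The LCS DP gives dp[9][10] = 6, so this is optimal.

6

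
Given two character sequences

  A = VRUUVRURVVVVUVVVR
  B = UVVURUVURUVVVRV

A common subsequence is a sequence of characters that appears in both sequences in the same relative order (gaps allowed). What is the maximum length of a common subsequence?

11

Taking V at A[1]=B[3], R at A[2]=B[5], U at A[4]=B[6], V at A[5]=B[7], U at A[7]=B[8], R at A[8]=B[9], U at A[13]=B[10], V at A[14]=B[11], V at A[15]=B[12], V at A[16]=B[13], R at A[17]=B[14] gives a common subsequence of length 11, and the DP table's final entry dp[17][15] is also 11, so no common subsequence is longer.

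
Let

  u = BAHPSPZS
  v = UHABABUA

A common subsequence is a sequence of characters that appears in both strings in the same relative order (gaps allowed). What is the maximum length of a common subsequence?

2

Match B at u[1]=v[6] → A at u[2]=v[8] — 2 characters in the same relative order in both. The LCS DP gives dp[8][8] = 2, so this is optimal.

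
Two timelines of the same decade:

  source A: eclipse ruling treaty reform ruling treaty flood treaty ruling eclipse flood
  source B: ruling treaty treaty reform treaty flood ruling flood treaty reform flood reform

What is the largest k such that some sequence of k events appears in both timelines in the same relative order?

Pick ruling [2,1], then treaty [3,3], then reform [4,4], then ruling [5,7], then flood [7,8], then treaty [8,9], then flood [11,11]; all 7 events appear in both, in order, and the DP table's final entry dp[11][12] is also 7, so no common subsequence is longer.

7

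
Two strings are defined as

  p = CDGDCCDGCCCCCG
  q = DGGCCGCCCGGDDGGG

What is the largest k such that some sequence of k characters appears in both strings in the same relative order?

9

Taking D (p #2, q #1) → G (p #3, q #3) → C (p #5, q #4) → C (p #6, q #5) → G (p #8, q #6) → C (p #9, q #7) → C (p #10, q #8) → C (p #11, q #9) → G (p #14, q #16) gives a common subsequence of length 9, and the DP table's final entry dp[14][16] is also 9, so no common subsequence is longer.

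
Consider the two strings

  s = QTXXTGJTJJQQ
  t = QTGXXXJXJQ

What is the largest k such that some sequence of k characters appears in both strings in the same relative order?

Let dp[i][j] be the LCS length of the first i characters of s and the first j characters of t. dp[i][j] = dp[i-1][j-1]+1 when the i-th and j-th characters match, else max(dp[i-1][j], dp[i][j-1]).
    ·  Q  T  G  X  X  X  J  X  J  Q
 ·  0  0  0  0  0  0  0  0  0  0  0
 Q  0  1  1  1  1  1  1  1  1  1  1
 T  0  1  2  2  2  2  2  2  2  2  2
 X  0  1  2  2  3  3  3  3  3  3  3
 X  0  1  2  2  3  4  4  4  4  4  4
 T  0  1  2  2  3  4  4  4  4  4  4
 G  0  1  2  3  3  4  4  4  4  4  4
 J  0  1  2  3  3  4  4  5  5  5  5
 T  0  1  2  3  3  4  4  5  5  5  5
 J  0  1  2  3  3  4  4  5  5  6  6
 J  0  1  2  3  3  4  4  5  5  6  6
 Q  0  1  2  3  3  4  4  5  5  6  7
 Q  0  1  2  3  3  4  4  5  5  6  7
dp[12][10] = 7. One LCS (by backtracking along matches): QTXXJJQ.

7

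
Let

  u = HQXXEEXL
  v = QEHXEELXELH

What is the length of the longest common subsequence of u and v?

6

Let dp[i][j] be the LCS length of the first i characters of u and the first j characters of v. dp[i][j] = dp[i-1][j-1]+1 when the i-th and j-th characters match, else max(dp[i-1][j], dp[i][j-1]).
    ·  Q  E  H  X  E  E  L  X  E  L  H
 ·  0  0  0  0  0  0  0  0  0  0  0  0
 H  0  0  0  1  1  1  1  1  1  1  1  1
 Q  0  1  1  1  1  1  1  1  1  1  1  1
 X  0  1  1  1  2  2  2  2  2  2  2  2
 X  0  1  1  1  2  2  2  2  3  3  3  3
 E  0  1  2  2  2  3  3  3  3  4  4  4
 E  0  1  2  2  2  3  4  4  4  4  4  4
 X  0  1  2  2  3  3  4  4  5  5  5  5
 L  0  1  2  2  3  3  4  5  5  5  6  6
dp[8][11] = 6. One LCS (by backtracking along matches): HXEEXL.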